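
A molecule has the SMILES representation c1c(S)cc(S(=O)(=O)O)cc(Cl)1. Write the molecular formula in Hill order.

Atom tally by fragment:
  benzene ring core → C:6 H:6
  (− 3 ring H displaced by substituents)
  + SH → S:1 H:1
  + SO3H → S:1 O:3 H:1
  + Cl → Cl:1
Element totals:
  C: 6
  H: 5
  Cl: 1
  O: 3
  S: 2

C6H5ClO3S2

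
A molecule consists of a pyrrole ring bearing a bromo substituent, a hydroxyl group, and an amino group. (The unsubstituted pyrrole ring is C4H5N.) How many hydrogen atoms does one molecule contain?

Atom tally by fragment:
  pyrrole ring core → C:4 H:5 N:1
  (− 3 ring H displaced by substituents)
  + Br → Br:1
  + OH → O:1 H:1
  + NH2 → N:1 H:2
Element totals:
  C: 4
  H: 5
  Br: 1
  N: 2
  O: 1

5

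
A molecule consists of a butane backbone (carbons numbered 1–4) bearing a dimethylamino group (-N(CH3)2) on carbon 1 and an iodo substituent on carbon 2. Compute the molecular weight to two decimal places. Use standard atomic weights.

Atom tally by fragment:
  (CH3)2NCH2 → C:3 H:8 N:1
  CH(I) → C:1 H:1 I:1
  CH2 → C:1 H:2
  CH3 → C:1 H:3
Element totals:
  C: 6
  H: 14
  I: 1
  N: 1
Molecular formula: C6H14IN.
  M = 6(12.011) + 14(1.008) + 126.904 + 14.007
    = 72.066 + 14.112 + 126.904 + 14.007 = 227.089

227.09 g/mol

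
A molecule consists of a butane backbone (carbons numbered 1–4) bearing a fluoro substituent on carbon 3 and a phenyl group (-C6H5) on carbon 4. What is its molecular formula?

C10H13F

Atom tally by fragment:
  CH3 → C:1 H:3
  CH2 → C:1 H:2
  CH(F) → C:1 H:1 F:1
  CH2C6H5 → C:7 H:7
Element totals:
  C: 10
  H: 13
  F: 1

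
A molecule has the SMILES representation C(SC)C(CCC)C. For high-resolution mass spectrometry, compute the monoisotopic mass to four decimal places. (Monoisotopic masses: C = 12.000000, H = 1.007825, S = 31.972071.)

132.0973

Atom tally by fragment:
  CH3SCH2 → C:2 H:5 S:1
  CH(CH2CH2CH3) → C:4 H:8
  CH3 → C:1 H:3
Element totals:
  C: 7
  H: 16
  S: 1
Molecular formula: C7H16S.
  M = 7(12.0) + 16(1.007825) + 31.972071
    = 84.000000 + 16.125200 + 31.972071 = 132.097271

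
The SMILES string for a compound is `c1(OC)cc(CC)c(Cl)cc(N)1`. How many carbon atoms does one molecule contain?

9

Atom tally by fragment:
  benzene ring core → C:6 H:6
  (− 4 ring H displaced by substituents)
  + OCH3 → C:1 H:3 O:1
  + C2H5 → C:2 H:5
  + Cl → Cl:1
  + NH2 → N:1 H:2
Element totals:
  C: 9
  H: 12
  Cl: 1
  N: 1
  O: 1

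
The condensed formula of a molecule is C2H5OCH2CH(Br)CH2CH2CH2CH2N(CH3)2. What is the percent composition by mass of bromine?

Element totals:
  C: 10
  H: 22
  Br: 1
  N: 1
  O: 1
Molecular formula: C10H22BrNO.
Molar mass = 252.196 g/mol.
Mass from Br: 1 × 79.904 = 79.904 g/mol.
%Br = 79.904 / 252.196 × 100 = 31.68%.

31.68%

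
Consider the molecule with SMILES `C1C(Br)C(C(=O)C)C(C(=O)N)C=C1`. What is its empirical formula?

Atom tally by fragment:
  cyclohexene ring core → C:6 H:10
  (− 3 ring H displaced by substituents)
  + Br → Br:1
  + COCH3 → C:2 H:3 O:1
  + CONH2 → C:1 H:2 O:1 N:1
Element totals:
  C: 9
  H: 12
  Br: 1
  N: 1
  O: 2
Molecular formula: C9H12BrNO2.
gcd of subscripts (1, 9, 12, 1, 2) = 1, so the empirical formula equals the molecular formula.

C9H12BrNO2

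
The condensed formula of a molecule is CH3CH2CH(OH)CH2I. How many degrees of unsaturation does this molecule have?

0

Atom tally by fragment:
  CH3 → C:1 H:3
  CH2 → C:1 H:2
  CH(OH) → C:1 H:2 O:1
  CH2I → C:1 H:2 I:1
Element totals:
  C: 4
  H: 9
  I: 1
  O: 1
Molecular formula: C4H9IO.
DoU = (2C + 2 + N − H − X) / 2 = (2·4 + 2 + 0 − 9 − 1) / 2 = 0.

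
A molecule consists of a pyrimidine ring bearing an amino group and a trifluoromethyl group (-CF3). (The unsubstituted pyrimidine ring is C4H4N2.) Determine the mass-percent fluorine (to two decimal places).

34.94%

Atom tally by fragment:
  pyrimidine ring core → C:4 H:4 N:2
  (− 2 ring H displaced by substituents)
  + NH2 → N:1 H:2
  + CF3 → C:1 F:3
Element totals:
  C: 5
  H: 4
  F: 3
  N: 3
Molecular formula: C5H4F3N3.
Molar mass = 163.102 g/mol.
Mass from F: 3 × 18.998 = 56.994 g/mol.
%F = 56.994 / 163.102 × 100 = 34.94%.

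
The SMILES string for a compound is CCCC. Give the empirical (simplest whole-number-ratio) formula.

C2H5

Atom tally by fragment:
  CH3 → C:1 H:3
  CH2 → C:1 H:2
  CH2 → C:1 H:2
  CH3 → C:1 H:3
Element totals:
  C: 4
  H: 10
Molecular formula: C4H10.
gcd of subscripts = 2; dividing each by 2:
  C: 4/2 = 2
  H: 10/2 = 5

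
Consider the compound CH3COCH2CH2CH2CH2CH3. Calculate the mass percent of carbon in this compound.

73.63%

Atom tally by fragment:
  CH3COCH2 → C:3 H:5 O:1
  CH2 → C:1 H:2
  CH2 → C:1 H:2
  CH2 → C:1 H:2
  CH3 → C:1 H:3
Element totals:
  C: 7
  H: 14
  O: 1
Molecular formula: C7H14O.
Molar mass = 114.188 g/mol.
Mass from C: 7 × 12.011 = 84.077 g/mol.
%C = 84.077 / 114.188 × 100 = 73.63%.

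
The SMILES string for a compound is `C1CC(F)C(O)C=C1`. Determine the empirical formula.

Atom tally by fragment:
  cyclohexene ring core → C:6 H:10
  (− 2 ring H displaced by substituents)
  + F → F:1
  + OH → O:1 H:1
Element totals:
  C: 6
  H: 9
  F: 1
  O: 1
Molecular formula: C6H9FO.
gcd of subscripts (6, 1, 9, 1) = 1, so the empirical formula equals the molecular formula.

C6H9FO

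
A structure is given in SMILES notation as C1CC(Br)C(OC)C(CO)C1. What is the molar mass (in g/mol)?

Atom tally by fragment:
  cyclohexane ring core → C:6 H:12
  (− 3 ring H displaced by substituents)
  + Br → Br:1
  + OCH3 → C:1 H:3 O:1
  + CH2OH → C:1 H:3 O:1
Element totals:
  C: 8
  H: 15
  Br: 1
  O: 2
Molecular formula: C8H15BrO2.
  M = 8(12.011) + 15(1.008) + 79.904 + 2(15.999)
    = 96.088 + 15.120 + 79.904 + 31.998 = 223.110

223.11 g/mol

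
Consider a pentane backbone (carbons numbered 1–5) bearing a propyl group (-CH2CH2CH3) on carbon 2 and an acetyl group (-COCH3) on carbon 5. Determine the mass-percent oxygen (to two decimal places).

Atom tally by fragment:
  CH3 → C:1 H:3
  CH(CH2CH2CH3) → C:4 H:8
  CH2 → C:1 H:2
  CH2 → C:1 H:2
  CH2COCH3 → C:3 H:5 O:1
Element totals:
  C: 10
  H: 20
  O: 1
Molecular formula: C10H20O.
Molar mass = 156.269 g/mol.
Mass from O: 1 × 15.999 = 15.999 g/mol.
%O = 15.999 / 156.269 × 100 = 10.24%.

10.24%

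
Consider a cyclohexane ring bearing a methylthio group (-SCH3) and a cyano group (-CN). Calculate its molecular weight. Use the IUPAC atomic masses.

155.26 g/mol

Atom tally by fragment:
  cyclohexane ring core → C:6 H:12
  (− 2 ring H displaced by substituents)
  + SCH3 → C:1 H:3 S:1
  + CN → C:1 N:1
Element totals:
  C: 8
  H: 13
  N: 1
  S: 1
Molecular formula: C8H13NS.
  M = 8(12.011) + 13(1.008) + 14.007 + 32.06
    = 96.088 + 13.104 + 14.007 + 32.060 = 155.259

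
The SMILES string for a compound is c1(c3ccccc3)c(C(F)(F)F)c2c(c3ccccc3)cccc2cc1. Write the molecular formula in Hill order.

C23H15F3

Atom tally by fragment:
  naphthalene ring system core → C:10 H:8
  (− 3 ring H displaced by substituents)
  + C6H5 → C:6 H:5
  + CF3 → C:1 F:3
  + C6H5 → C:6 H:5
Element totals:
  C: 23
  H: 15
  F: 3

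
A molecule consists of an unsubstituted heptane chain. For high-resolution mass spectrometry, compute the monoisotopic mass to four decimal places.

Atom tally by fragment:
  CH3 → C:1 H:3
  CH2 → C:1 H:2
  CH2 → C:1 H:2
  CH2 → C:1 H:2
  CH2 → C:1 H:2
  CH2 → C:1 H:2
  CH3 → C:1 H:3
Element totals:
  C: 7
  H: 16
Molecular formula: C7H16.
  M = 7(12.0) + 16(1.007825)
    = 84.000000 + 16.125200 = 100.125200

100.1252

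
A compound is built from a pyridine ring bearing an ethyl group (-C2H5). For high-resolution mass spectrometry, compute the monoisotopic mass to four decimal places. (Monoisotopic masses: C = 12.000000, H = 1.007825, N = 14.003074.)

Atom tally by fragment:
  pyridine ring core → C:5 H:5 N:1
  (− 1 ring H displaced by substituents)
  + C2H5 → C:2 H:5
Element totals:
  C: 7
  H: 9
  N: 1
Molecular formula: C7H9N.
  M = 7(12.0) + 9(1.007825) + 14.003074
    = 84.000000 + 9.070425 + 14.003074 = 107.073499

107.0735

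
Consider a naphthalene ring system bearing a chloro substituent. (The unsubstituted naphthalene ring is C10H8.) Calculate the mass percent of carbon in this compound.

73.86%

Atom tally by fragment:
  naphthalene ring system core → C:10 H:8
  (− 1 ring H displaced by substituents)
  + Cl → Cl:1
Element totals:
  C: 10
  H: 7
  Cl: 1
Molecular formula: C10H7Cl.
Molar mass = 162.616 g/mol.
Mass from C: 10 × 12.011 = 120.110 g/mol.
%C = 120.110 / 162.616 × 100 = 73.86%.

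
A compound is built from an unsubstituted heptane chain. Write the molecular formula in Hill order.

Atom tally by fragment:
  CH3 → C:1 H:3
  CH2 → C:1 H:2
  CH2 → C:1 H:2
  CH2 → C:1 H:2
  CH2 → C:1 H:2
  CH2 → C:1 H:2
  CH3 → C:1 H:3
Element totals:
  C: 7
  H: 16

C7H16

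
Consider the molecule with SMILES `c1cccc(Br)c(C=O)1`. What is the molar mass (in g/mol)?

Atom tally by fragment:
  benzene ring core → C:6 H:6
  (− 2 ring H displaced by substituents)
  + Br → Br:1
  + CHO → C:1 H:1 O:1
Element totals:
  C: 7
  H: 5
  Br: 1
  O: 1
Molecular formula: C7H5BrO.
  M = 7(12.011) + 5(1.008) + 79.904 + 15.999
    = 84.077 + 5.040 + 79.904 + 15.999 = 185.020

185.02 g/mol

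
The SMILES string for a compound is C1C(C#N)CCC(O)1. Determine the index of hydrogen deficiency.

Atom tally by fragment:
  cyclopentane ring core → C:5 H:10
  (− 2 ring H displaced by substituents)
  + CN → C:1 N:1
  + OH → O:1 H:1
Element totals:
  C: 6
  H: 9
  N: 1
  O: 1
Molecular formula: C6H9NO.
DoU = (2C + 2 + N − H − X) / 2 = (2·6 + 2 + 1 − 9 − 0) / 2 = 3.

3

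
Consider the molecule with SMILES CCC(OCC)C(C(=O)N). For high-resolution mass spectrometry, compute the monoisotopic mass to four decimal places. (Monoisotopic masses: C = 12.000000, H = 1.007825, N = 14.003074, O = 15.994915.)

Atom tally by fragment:
  CH3 → C:1 H:3
  CH2 → C:1 H:2
  CH(OC2H5) → C:3 H:6 O:1
  CH2CONH2 → C:2 H:4 O:1 N:1
Element totals:
  C: 7
  H: 15
  N: 1
  O: 2
Molecular formula: C7H15NO2.
  M = 7(12.0) + 15(1.007825) + 14.003074 + 2(15.994915)
    = 84.000000 + 15.117375 + 14.003074 + 31.989830 = 145.110279

145.1103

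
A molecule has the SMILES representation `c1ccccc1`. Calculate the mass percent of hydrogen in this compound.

Atom tally by fragment:
  benzene ring core → C:6 H:6
Element totals:
  C: 6
  H: 6
Molecular formula: C6H6.
Molar mass = 78.114 g/mol.
Mass from H: 6 × 1.008 = 6.048 g/mol.
%H = 6.048 / 78.114 × 100 = 7.74%.

7.74%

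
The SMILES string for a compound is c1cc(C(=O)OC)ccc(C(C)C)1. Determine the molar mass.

Atom tally by fragment:
  benzene ring core → C:6 H:6
  (− 2 ring H displaced by substituents)
  + COOCH3 → C:2 H:3 O:2
  + CH(CH3)2 → C:3 H:7
Element totals:
  C: 11
  H: 14
  O: 2
Molecular formula: C11H14O2.
  M = 11(12.011) + 14(1.008) + 2(15.999)
    = 132.121 + 14.112 + 31.998 = 178.231

178.23 g/mol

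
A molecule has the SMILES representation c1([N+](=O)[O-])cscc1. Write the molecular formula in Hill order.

C4H3NO2S

Atom tally by fragment:
  thiophene ring core → C:4 H:4 S:1
  (− 1 ring H displaced by substituents)
  + NO2 → N:1 O:2
Element totals:
  C: 4
  H: 3
  N: 1
  O: 2
  S: 1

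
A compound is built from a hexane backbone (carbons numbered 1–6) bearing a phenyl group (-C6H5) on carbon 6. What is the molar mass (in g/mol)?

162.28 g/mol

Atom tally by fragment:
  CH3 → C:1 H:3
  CH2 → C:1 H:2
  CH2 → C:1 H:2
  CH2 → C:1 H:2
  CH2 → C:1 H:2
  CH2C6H5 → C:7 H:7
Element totals:
  C: 12
  H: 18
Molecular formula: C12H18.
  M = 12(12.011) + 18(1.008)
    = 144.132 + 18.144 = 162.276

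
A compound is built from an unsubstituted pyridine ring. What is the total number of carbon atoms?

Atom tally by fragment:
  pyridine ring core → C:5 H:5 N:1
Element totals:
  C: 5
  H: 5
  N: 1

5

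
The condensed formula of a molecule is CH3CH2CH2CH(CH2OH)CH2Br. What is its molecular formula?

Element totals:
  C: 6
  H: 13
  Br: 1
  O: 1

C6H13BrO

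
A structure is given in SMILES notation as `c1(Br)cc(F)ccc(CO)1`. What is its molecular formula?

Atom tally by fragment:
  benzene ring core → C:6 H:6
  (− 3 ring H displaced by substituents)
  + Br → Br:1
  + F → F:1
  + CH2OH → C:1 H:3 O:1
Element totals:
  C: 7
  H: 6
  Br: 1
  F: 1
  O: 1

C7H6BrFO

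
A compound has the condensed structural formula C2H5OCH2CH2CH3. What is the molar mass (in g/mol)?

88.15 g/mol

Atom tally by fragment:
  C2H5OCH2 → C:3 H:7 O:1
  CH2 → C:1 H:2
  CH3 → C:1 H:3
Element totals:
  C: 5
  H: 12
  O: 1
Molecular formula: C5H12O.
  M = 5(12.011) + 12(1.008) + 15.999
    = 60.055 + 12.096 + 15.999 = 88.150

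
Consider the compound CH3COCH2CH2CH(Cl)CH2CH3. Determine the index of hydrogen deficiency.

Atom tally by fragment:
  CH3COCH2 → C:3 H:5 O:1
  CH2 → C:1 H:2
  CH(Cl) → C:1 H:1 Cl:1
  CH2 → C:1 H:2
  CH3 → C:1 H:3
Element totals:
  C: 7
  H: 13
  Cl: 1
  O: 1
Molecular formula: C7H13ClO.
DoU = (2C + 2 + N − H − X) / 2 = (2·7 + 2 + 0 − 13 − 1) / 2 = 1.

1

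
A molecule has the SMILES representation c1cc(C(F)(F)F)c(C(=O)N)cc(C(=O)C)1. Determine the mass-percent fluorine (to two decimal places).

24.65%

Atom tally by fragment:
  benzene ring core → C:6 H:6
  (− 3 ring H displaced by substituents)
  + CF3 → C:1 F:3
  + CONH2 → C:1 H:2 O:1 N:1
  + COCH3 → C:2 H:3 O:1
Element totals:
  C: 10
  H: 8
  F: 3
  N: 1
  O: 2
Molecular formula: C10H8F3NO2.
Molar mass = 231.173 g/mol.
Mass from F: 3 × 18.998 = 56.994 g/mol.
%F = 56.994 / 231.173 × 100 = 24.65%.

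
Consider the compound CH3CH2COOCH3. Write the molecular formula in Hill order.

C4H8O2

Atom tally by fragment:
  CH3 → C:1 H:3
  CH2COOCH3 → C:3 H:5 O:2
Element totals:
  C: 4
  H: 8
  O: 2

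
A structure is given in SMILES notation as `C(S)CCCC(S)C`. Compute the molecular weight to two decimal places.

Atom tally by fragment:
  HSCH2 → C:1 H:3 S:1
  CH2 → C:1 H:2
  CH2 → C:1 H:2
  CH2 → C:1 H:2
  CH(SH) → C:1 H:2 S:1
  CH3 → C:1 H:3
Element totals:
  C: 6
  H: 14
  S: 2
Molecular formula: C6H14S2.
  M = 6(12.011) + 14(1.008) + 2(32.06)
    = 72.066 + 14.112 + 64.120 = 150.298

150.30 g/mol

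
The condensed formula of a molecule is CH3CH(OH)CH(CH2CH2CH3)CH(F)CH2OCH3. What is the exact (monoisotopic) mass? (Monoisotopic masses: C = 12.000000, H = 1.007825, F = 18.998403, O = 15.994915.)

178.1369

Atom tally by fragment:
  CH3 → C:1 H:3
  CH(OH) → C:1 H:2 O:1
  CH(CH2CH2CH3) → C:4 H:8
  CH(F) → C:1 H:1 F:1
  CH2OCH3 → C:2 H:5 O:1
Element totals:
  C: 9
  H: 19
  F: 1
  O: 2
Molecular formula: C9H19FO2.
  M = 9(12.0) + 19(1.007825) + 18.998403 + 2(15.994915)
    = 108.000000 + 19.148675 + 18.998403 + 31.989830 = 178.136908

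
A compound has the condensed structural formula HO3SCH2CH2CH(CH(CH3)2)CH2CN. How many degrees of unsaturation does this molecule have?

Atom tally by fragment:
  HO3SCH2 → C:1 H:3 S:1 O:3
  CH2 → C:1 H:2
  CH(CH(CH3)2) → C:4 H:8
  CH2CN → C:2 H:2 N:1
Element totals:
  C: 8
  H: 15
  N: 1
  O: 3
  S: 1
Molecular formula: C8H15NO3S.
DoU = (2C + 2 + N − H − X) / 2 = (2·8 + 2 + 1 − 15 − 0) / 2 = 2.

2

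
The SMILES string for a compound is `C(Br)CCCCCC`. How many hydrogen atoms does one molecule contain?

15

Atom tally by fragment:
  BrCH2 → C:1 H:2 Br:1
  CH2 → C:1 H:2
  CH2 → C:1 H:2
  CH2 → C:1 H:2
  CH2 → C:1 H:2
  CH2 → C:1 H:2
  CH3 → C:1 H:3
Element totals:
  C: 7
  H: 15
  Br: 1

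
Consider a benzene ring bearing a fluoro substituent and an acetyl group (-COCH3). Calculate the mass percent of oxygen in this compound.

Atom tally by fragment:
  benzene ring core → C:6 H:6
  (− 2 ring H displaced by substituents)
  + F → F:1
  + COCH3 → C:2 H:3 O:1
Element totals:
  C: 8
  H: 7
  F: 1
  O: 1
Molecular formula: C8H7FO.
Molar mass = 138.141 g/mol.
Mass from O: 1 × 15.999 = 15.999 g/mol.
%O = 15.999 / 138.141 × 100 = 11.58%.

11.58%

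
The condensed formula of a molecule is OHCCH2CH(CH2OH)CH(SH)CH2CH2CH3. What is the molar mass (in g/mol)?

176.27 g/mol

Element totals:
  C: 8
  H: 16
  O: 2
  S: 1
Molecular formula: C8H16O2S.
  M = 8(12.011) + 16(1.008) + 2(15.999) + 32.06
    = 96.088 + 16.128 + 31.998 + 32.060 = 176.274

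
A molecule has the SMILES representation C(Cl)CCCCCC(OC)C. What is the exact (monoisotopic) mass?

Atom tally by fragment:
  ClCH2 → C:1 H:2 Cl:1
  CH2 → C:1 H:2
  CH2 → C:1 H:2
  CH2 → C:1 H:2
  CH2 → C:1 H:2
  CH2 → C:1 H:2
  CH(OCH3) → C:2 H:4 O:1
  CH3 → C:1 H:3
Element totals:
  C: 9
  H: 19
  Cl: 1
  O: 1
Molecular formula: C9H19ClO.
  M = 9(12.0) + 19(1.007825) + 34.968853 + 15.994915
    = 108.000000 + 19.148675 + 34.968853 + 15.994915 = 178.112443

178.1124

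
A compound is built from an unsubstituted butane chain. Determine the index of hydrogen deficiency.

Atom tally by fragment:
  CH3 → C:1 H:3
  CH2 → C:1 H:2
  CH2 → C:1 H:2
  CH3 → C:1 H:3
Element totals:
  C: 4
  H: 10
Molecular formula: C4H10.
DoU = (2C + 2 + N − H − X) / 2 = (2·4 + 2 + 0 − 10 − 0) / 2 = 0.

0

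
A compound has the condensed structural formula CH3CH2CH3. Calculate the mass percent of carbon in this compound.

Element totals:
  C: 3
  H: 8
Molecular formula: C3H8.
Molar mass = 44.097 g/mol.
Mass from C: 3 × 12.011 = 36.033 g/mol.
%C = 36.033 / 44.097 × 100 = 81.71%.

81.71%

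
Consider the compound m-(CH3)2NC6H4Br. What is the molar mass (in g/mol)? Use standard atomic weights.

200.08 g/mol

Atom tally by fragment:
  benzene ring core → C:6 H:6
  (− 2 ring H displaced by substituents)
  + N(CH3)2 → N:1 C:2 H:6
  + Br → Br:1
Element totals:
  C: 8
  H: 10
  Br: 1
  N: 1
Molecular formula: C8H10BrN.
  M = 8(12.011) + 10(1.008) + 79.904 + 14.007
    = 96.088 + 10.080 + 79.904 + 14.007 = 200.079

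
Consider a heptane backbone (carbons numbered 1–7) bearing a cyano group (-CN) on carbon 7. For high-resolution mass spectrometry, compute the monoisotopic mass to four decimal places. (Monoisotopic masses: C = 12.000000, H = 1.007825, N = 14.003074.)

125.1204

Atom tally by fragment:
  CH3 → C:1 H:3
  CH2 → C:1 H:2
  CH2 → C:1 H:2
  CH2 → C:1 H:2
  CH2 → C:1 H:2
  CH2 → C:1 H:2
  CH2CN → C:2 H:2 N:1
Element totals:
  C: 8
  H: 15
  N: 1
Molecular formula: C8H15N.
  M = 8(12.0) + 15(1.007825) + 14.003074
    = 96.000000 + 15.117375 + 14.003074 = 125.120449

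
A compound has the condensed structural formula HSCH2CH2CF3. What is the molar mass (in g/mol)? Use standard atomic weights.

130.13 g/mol

Element totals:
  C: 3
  H: 5
  F: 3
  S: 1
Molecular formula: C3H5F3S.
  M = 3(12.011) + 5(1.008) + 3(18.998) + 32.06
    = 36.033 + 5.040 + 56.994 + 32.060 = 130.127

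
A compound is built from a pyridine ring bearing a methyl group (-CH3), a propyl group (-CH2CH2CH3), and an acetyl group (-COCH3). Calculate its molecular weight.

177.25 g/mol

Atom tally by fragment:
  pyridine ring core → C:5 H:5 N:1
  (− 3 ring H displaced by substituents)
  + CH3 → C:1 H:3
  + CH2CH2CH3 → C:3 H:7
  + COCH3 → C:2 H:3 O:1
Element totals:
  C: 11
  H: 15
  N: 1
  O: 1
Molecular formula: C11H15NO.
  M = 11(12.011) + 15(1.008) + 14.007 + 15.999
    = 132.121 + 15.120 + 14.007 + 15.999 = 177.247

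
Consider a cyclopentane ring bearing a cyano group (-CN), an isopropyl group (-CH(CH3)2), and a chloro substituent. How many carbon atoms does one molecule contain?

9

Atom tally by fragment:
  cyclopentane ring core → C:5 H:10
  (− 3 ring H displaced by substituents)
  + CN → C:1 N:1
  + CH(CH3)2 → C:3 H:7
  + Cl → Cl:1
Element totals:
  C: 9
  H: 14
  Cl: 1
  N: 1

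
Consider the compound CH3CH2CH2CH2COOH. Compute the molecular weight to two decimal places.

Atom tally by fragment:
  CH3 → C:1 H:3
  CH2 → C:1 H:2
  CH2 → C:1 H:2
  CH2COOH → C:2 H:3 O:2
Element totals:
  C: 5
  H: 10
  O: 2
Molecular formula: C5H10O2.
  M = 5(12.011) + 10(1.008) + 2(15.999)
    = 60.055 + 10.080 + 31.998 = 102.133

102.13 g/mol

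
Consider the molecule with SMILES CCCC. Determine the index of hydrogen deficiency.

Atom tally by fragment:
  CH3 → C:1 H:3
  CH2 → C:1 H:2
  CH2 → C:1 H:2
  CH3 → C:1 H:3
Element totals:
  C: 4
  H: 10
Molecular formula: C4H10.
DoU = (2C + 2 + N − H − X) / 2 = (2·4 + 2 + 0 − 10 − 0) / 2 = 0.

0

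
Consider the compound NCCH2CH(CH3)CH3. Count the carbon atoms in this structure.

5

Atom tally by fragment:
  NCCH2 → C:2 H:2 N:1
  CH(CH3) → C:2 H:4
  CH3 → C:1 H:3
Element totals:
  C: 5
  H: 9
  N: 1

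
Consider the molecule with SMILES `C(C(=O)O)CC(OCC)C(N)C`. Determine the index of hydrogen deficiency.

1

Atom tally by fragment:
  HOOCCH2 → C:2 H:3 O:2
  CH2 → C:1 H:2
  CH(OC2H5) → C:3 H:6 O:1
  CH(NH2) → C:1 H:3 N:1
  CH3 → C:1 H:3
Element totals:
  C: 8
  H: 17
  N: 1
  O: 3
Molecular formula: C8H17NO3.
DoU = (2C + 2 + N − H − X) / 2 = (2·8 + 2 + 1 − 17 − 0) / 2 = 1.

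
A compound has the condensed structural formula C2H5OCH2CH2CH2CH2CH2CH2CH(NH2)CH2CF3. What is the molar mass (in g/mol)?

241.30 g/mol

Element totals:
  C: 11
  H: 22
  F: 3
  N: 1
  O: 1
Molecular formula: C11H22F3NO.
  M = 11(12.011) + 22(1.008) + 3(18.998) + 14.007 + 15.999
    = 132.121 + 22.176 + 56.994 + 14.007 + 15.999 = 241.297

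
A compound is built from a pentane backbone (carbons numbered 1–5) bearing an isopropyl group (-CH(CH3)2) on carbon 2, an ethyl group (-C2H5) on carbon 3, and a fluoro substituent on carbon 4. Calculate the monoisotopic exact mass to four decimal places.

160.1627

Atom tally by fragment:
  CH3 → C:1 H:3
  CH(CH(CH3)2) → C:4 H:8
  CH(C2H5) → C:3 H:6
  CH(F) → C:1 H:1 F:1
  CH3 → C:1 H:3
Element totals:
  C: 10
  H: 21
  F: 1
Molecular formula: C10H21F.
  M = 10(12.0) + 21(1.007825) + 18.998403
    = 120.000000 + 21.164325 + 18.998403 = 160.162728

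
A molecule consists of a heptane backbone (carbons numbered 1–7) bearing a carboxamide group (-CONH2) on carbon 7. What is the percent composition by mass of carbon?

67.09%

Atom tally by fragment:
  CH3 → C:1 H:3
  CH2 → C:1 H:2
  CH2 → C:1 H:2
  CH2 → C:1 H:2
  CH2 → C:1 H:2
  CH2 → C:1 H:2
  CH2CONH2 → C:2 H:4 O:1 N:1
Element totals:
  C: 8
  H: 17
  N: 1
  O: 1
Molecular formula: C8H17NO.
Molar mass = 143.230 g/mol.
Mass from C: 8 × 12.011 = 96.088 g/mol.
%C = 96.088 / 143.230 × 100 = 67.09%.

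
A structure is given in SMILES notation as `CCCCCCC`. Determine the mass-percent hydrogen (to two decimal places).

Atom tally by fragment:
  CH3 → C:1 H:3
  CH2 → C:1 H:2
  CH2 → C:1 H:2
  CH2 → C:1 H:2
  CH2 → C:1 H:2
  CH2 → C:1 H:2
  CH3 → C:1 H:3
Element totals:
  C: 7
  H: 16
Molecular formula: C7H16.
Molar mass = 100.205 g/mol.
Mass from H: 16 × 1.008 = 16.128 g/mol.
%H = 16.128 / 100.205 × 100 = 16.10%.

16.10%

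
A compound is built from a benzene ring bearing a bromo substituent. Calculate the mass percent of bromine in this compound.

50.89%

Atom tally by fragment:
  benzene ring core → C:6 H:6
  (− 1 ring H displaced by substituents)
  + Br → Br:1
Element totals:
  C: 6
  H: 5
  Br: 1
Molecular formula: C6H5Br.
Molar mass = 157.010 g/mol.
Mass from Br: 1 × 79.904 = 79.904 g/mol.
%Br = 79.904 / 157.010 × 100 = 50.89%.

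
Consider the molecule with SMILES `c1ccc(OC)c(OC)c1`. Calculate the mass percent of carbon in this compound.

69.55%

Atom tally by fragment:
  benzene ring core → C:6 H:6
  (− 2 ring H displaced by substituents)
  + OCH3 → C:1 H:3 O:1
  + OCH3 → C:1 H:3 O:1
Element totals:
  C: 8
  H: 10
  O: 2
Molecular formula: C8H10O2.
Molar mass = 138.166 g/mol.
Mass from C: 8 × 12.011 = 96.088 g/mol.
%C = 96.088 / 138.166 × 100 = 69.55%.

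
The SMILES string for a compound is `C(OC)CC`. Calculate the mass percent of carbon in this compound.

64.82%

Atom tally by fragment:
  CH3OCH2 → C:2 H:5 O:1
  CH2 → C:1 H:2
  CH3 → C:1 H:3
Element totals:
  C: 4
  H: 10
  O: 1
Molecular formula: C4H10O.
Molar mass = 74.123 g/mol.
Mass from C: 4 × 12.011 = 48.044 g/mol.
%C = 48.044 / 74.123 × 100 = 64.82%.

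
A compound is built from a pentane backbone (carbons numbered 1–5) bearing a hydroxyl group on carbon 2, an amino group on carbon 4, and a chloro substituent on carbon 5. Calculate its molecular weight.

Atom tally by fragment:
  CH3 → C:1 H:3
  CH(OH) → C:1 H:2 O:1
  CH2 → C:1 H:2
  CH(NH2) → C:1 H:3 N:1
  CH2Cl → C:1 H:2 Cl:1
Element totals:
  C: 5
  H: 12
  Cl: 1
  N: 1
  O: 1
Molecular formula: C5H12ClNO.
  M = 5(12.011) + 12(1.008) + 35.45 + 14.007 + 15.999
    = 60.055 + 12.096 + 35.450 + 14.007 + 15.999 = 137.607

137.61 g/mol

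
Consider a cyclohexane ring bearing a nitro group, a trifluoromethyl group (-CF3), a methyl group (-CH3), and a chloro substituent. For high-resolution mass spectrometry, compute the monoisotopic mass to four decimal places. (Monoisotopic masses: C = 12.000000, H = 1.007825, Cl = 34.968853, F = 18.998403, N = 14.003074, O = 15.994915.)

Atom tally by fragment:
  cyclohexane ring core → C:6 H:12
  (− 4 ring H displaced by substituents)
  + NO2 → N:1 O:2
  + CF3 → C:1 F:3
  + CH3 → C:1 H:3
  + Cl → Cl:1
Element totals:
  C: 8
  H: 11
  Cl: 1
  F: 3
  N: 1
  O: 2
Molecular formula: C8H11ClF3NO2.
  M = 8(12.0) + 11(1.007825) + 34.968853 + 3(18.998403) + 14.003074 + 2(15.994915)
    = 96.000000 + 11.086075 + 34.968853 + 56.995209 + 14.003074 + 31.989830 = 245.043041

245.0430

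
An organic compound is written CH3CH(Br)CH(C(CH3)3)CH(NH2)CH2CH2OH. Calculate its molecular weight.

Atom tally by fragment:
  CH3 → C:1 H:3
  CH(Br) → C:1 H:1 Br:1
  CH(C(CH3)3) → C:5 H:10
  CH(NH2) → C:1 H:3 N:1
  CH2 → C:1 H:2
  CH2OH → C:1 H:3 O:1
Element totals:
  C: 10
  H: 22
  Br: 1
  N: 1
  O: 1
Molecular formula: C10H22BrNO.
  M = 10(12.011) + 22(1.008) + 79.904 + 14.007 + 15.999
    = 120.110 + 22.176 + 79.904 + 14.007 + 15.999 = 252.196

252.20 g/mol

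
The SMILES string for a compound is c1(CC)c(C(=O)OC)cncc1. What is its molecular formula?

C9H11NO2

Atom tally by fragment:
  pyridine ring core → C:5 H:5 N:1
  (− 2 ring H displaced by substituents)
  + C2H5 → C:2 H:5
  + COOCH3 → C:2 H:3 O:2
Element totals:
  C: 9
  H: 11
  N: 1
  O: 2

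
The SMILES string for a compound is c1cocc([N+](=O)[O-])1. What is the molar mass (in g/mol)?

Atom tally by fragment:
  furan ring core → C:4 H:4 O:1
  (− 1 ring H displaced by substituents)
  + NO2 → N:1 O:2
Element totals:
  C: 4
  H: 3
  N: 1
  O: 3
Molecular formula: C4H3NO3.
  M = 4(12.011) + 3(1.008) + 14.007 + 3(15.999)
    = 48.044 + 3.024 + 14.007 + 47.997 = 113.072

113.07 g/mol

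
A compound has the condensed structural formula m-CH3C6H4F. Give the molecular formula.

Atom tally by fragment:
  benzene ring core → C:6 H:6
  (− 2 ring H displaced by substituents)
  + CH3 → C:1 H:3
  + F → F:1
Element totals:
  C: 7
  H: 7
  F: 1

C7H7F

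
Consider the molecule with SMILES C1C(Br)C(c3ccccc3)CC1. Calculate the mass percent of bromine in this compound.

35.49%

Atom tally by fragment:
  cyclopentane ring core → C:5 H:10
  (− 2 ring H displaced by substituents)
  + Br → Br:1
  + C6H5 → C:6 H:5
Element totals:
  C: 11
  H: 13
  Br: 1
Molecular formula: C11H13Br.
Molar mass = 225.129 g/mol.
Mass from Br: 1 × 79.904 = 79.904 g/mol.
%Br = 79.904 / 225.129 × 100 = 35.49%.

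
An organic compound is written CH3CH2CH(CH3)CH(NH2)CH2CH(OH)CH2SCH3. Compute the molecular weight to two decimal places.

Atom tally by fragment:
  CH3 → C:1 H:3
  CH2 → C:1 H:2
  CH(CH3) → C:2 H:4
  CH(NH2) → C:1 H:3 N:1
  CH2 → C:1 H:2
  CH(OH) → C:1 H:2 O:1
  CH2SCH3 → C:2 H:5 S:1
Element totals:
  C: 9
  H: 21
  N: 1
  O: 1
  S: 1
Molecular formula: C9H21NOS.
  M = 9(12.011) + 21(1.008) + 14.007 + 15.999 + 32.06
    = 108.099 + 21.168 + 14.007 + 15.999 + 32.060 = 191.333

191.33 g/mol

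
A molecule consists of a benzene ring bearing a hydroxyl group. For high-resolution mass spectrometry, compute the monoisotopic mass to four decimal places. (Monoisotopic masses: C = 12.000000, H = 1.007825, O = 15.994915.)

94.0419

Atom tally by fragment:
  benzene ring core → C:6 H:6
  (− 1 ring H displaced by substituents)
  + OH → O:1 H:1
Element totals:
  C: 6
  H: 6
  O: 1
Molecular formula: C6H6O.
  M = 6(12.0) + 6(1.007825) + 15.994915
    = 72.000000 + 6.046950 + 15.994915 = 94.041865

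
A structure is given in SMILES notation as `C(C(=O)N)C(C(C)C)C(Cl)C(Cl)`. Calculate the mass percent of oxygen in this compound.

Atom tally by fragment:
  H2NOCCH2 → C:2 H:4 O:1 N:1
  CH(CH(CH3)2) → C:4 H:8
  CH(Cl) → C:1 H:1 Cl:1
  CH2Cl → C:1 H:2 Cl:1
Element totals:
  C: 8
  H: 15
  Cl: 2
  N: 1
  O: 1
Molecular formula: C8H15Cl2NO.
Molar mass = 212.114 g/mol.
Mass from O: 1 × 15.999 = 15.999 g/mol.
%O = 15.999 / 212.114 × 100 = 7.54%.

7.54%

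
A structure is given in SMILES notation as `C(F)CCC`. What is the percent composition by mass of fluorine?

24.96%

Atom tally by fragment:
  FCH2 → C:1 H:2 F:1
  CH2 → C:1 H:2
  CH2 → C:1 H:2
  CH3 → C:1 H:3
Element totals:
  C: 4
  H: 9
  F: 1
Molecular formula: C4H9F.
Molar mass = 76.114 g/mol.
Mass from F: 1 × 18.998 = 18.998 g/mol.
%F = 18.998 / 76.114 × 100 = 24.96%.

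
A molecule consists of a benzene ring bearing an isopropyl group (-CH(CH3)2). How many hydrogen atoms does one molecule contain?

Atom tally by fragment:
  benzene ring core → C:6 H:6
  (− 1 ring H displaced by substituents)
  + CH(CH3)2 → C:3 H:7
Element totals:
  C: 9
  H: 12

12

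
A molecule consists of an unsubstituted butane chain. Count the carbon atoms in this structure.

4

Atom tally by fragment:
  CH3 → C:1 H:3
  CH2 → C:1 H:2
  CH2 → C:1 H:2
  CH3 → C:1 H:3
Element totals:
  C: 4
  H: 10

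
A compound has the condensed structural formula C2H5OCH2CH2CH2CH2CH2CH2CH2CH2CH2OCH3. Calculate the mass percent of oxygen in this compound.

Atom tally by fragment:
  C2H5OCH2 → C:3 H:7 O:1
  CH2 → C:1 H:2
  CH2 → C:1 H:2
  CH2 → C:1 H:2
  CH2 → C:1 H:2
  CH2 → C:1 H:2
  CH2 → C:1 H:2
  CH2 → C:1 H:2
  CH2OCH3 → C:2 H:5 O:1
Element totals:
  C: 12
  H: 26
  O: 2
Molecular formula: C12H26O2.
Molar mass = 202.338 g/mol.
Mass from O: 2 × 15.999 = 31.998 g/mol.
%O = 31.998 / 202.338 × 100 = 15.81%.

15.81%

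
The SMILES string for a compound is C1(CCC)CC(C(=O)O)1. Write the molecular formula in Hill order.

C7H12O2

Atom tally by fragment:
  cyclopropane ring core → C:3 H:6
  (− 2 ring H displaced by substituents)
  + CH2CH2CH3 → C:3 H:7
  + COOH → C:1 H:1 O:2
Element totals:
  C: 7
  H: 12
  O: 2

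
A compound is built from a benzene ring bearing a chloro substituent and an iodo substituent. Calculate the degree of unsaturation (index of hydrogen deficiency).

4

Atom tally by fragment:
  benzene ring core → C:6 H:6
  (− 2 ring H displaced by substituents)
  + Cl → Cl:1
  + I → I:1
Element totals:
  C: 6
  H: 4
  Cl: 1
  I: 1
Molecular formula: C6H4ClI.
DoU = (2C + 2 + N − H − X) / 2 = (2·6 + 2 + 0 − 4 − 2) / 2 = 4.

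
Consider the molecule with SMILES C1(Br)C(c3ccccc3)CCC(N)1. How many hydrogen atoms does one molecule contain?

14

Atom tally by fragment:
  cyclopentane ring core → C:5 H:10
  (− 3 ring H displaced by substituents)
  + Br → Br:1
  + C6H5 → C:6 H:5
  + NH2 → N:1 H:2
Element totals:
  C: 11
  H: 14
  Br: 1
  N: 1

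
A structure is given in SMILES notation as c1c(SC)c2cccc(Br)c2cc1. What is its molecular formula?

C11H9BrS

Atom tally by fragment:
  naphthalene ring system core → C:10 H:8
  (− 2 ring H displaced by substituents)
  + SCH3 → C:1 H:3 S:1
  + Br → Br:1
Element totals:
  C: 11
  H: 9
  Br: 1
  S: 1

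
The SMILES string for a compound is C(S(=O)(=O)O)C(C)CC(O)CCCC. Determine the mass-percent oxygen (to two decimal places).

28.53%

Atom tally by fragment:
  HO3SCH2 → C:1 H:3 S:1 O:3
  CH(CH3) → C:2 H:4
  CH2 → C:1 H:2
  CH(OH) → C:1 H:2 O:1
  CH2 → C:1 H:2
  CH2 → C:1 H:2
  CH2 → C:1 H:2
  CH3 → C:1 H:3
Element totals:
  C: 9
  H: 20
  O: 4
  S: 1
Molecular formula: C9H20O4S.
Molar mass = 224.315 g/mol.
Mass from O: 4 × 15.999 = 63.996 g/mol.
%O = 63.996 / 224.315 × 100 = 28.53%.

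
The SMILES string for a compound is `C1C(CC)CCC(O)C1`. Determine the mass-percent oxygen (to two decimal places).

12.48%

Atom tally by fragment:
  cyclohexane ring core → C:6 H:12
  (− 2 ring H displaced by substituents)
  + C2H5 → C:2 H:5
  + OH → O:1 H:1
Element totals:
  C: 8
  H: 16
  O: 1
Molecular formula: C8H16O.
Molar mass = 128.215 g/mol.
Mass from O: 1 × 15.999 = 15.999 g/mol.
%O = 15.999 / 128.215 × 100 = 12.48%.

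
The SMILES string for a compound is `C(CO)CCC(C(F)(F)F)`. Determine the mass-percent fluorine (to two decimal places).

36.50%

Atom tally by fragment:
  HOCH2CH2 → C:2 H:5 O:1
  CH2 → C:1 H:2
  CH2 → C:1 H:2
  CH2CF3 → C:2 H:2 F:3
Element totals:
  C: 6
  H: 11
  F: 3
  O: 1
Molecular formula: C6H11F3O.
Molar mass = 156.147 g/mol.
Mass from F: 3 × 18.998 = 56.994 g/mol.
%F = 56.994 / 156.147 × 100 = 36.50%.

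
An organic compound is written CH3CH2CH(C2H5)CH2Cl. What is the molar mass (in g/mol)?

120.62 g/mol

Element totals:
  C: 6
  H: 13
  Cl: 1
Molecular formula: C6H13Cl.
  M = 6(12.011) + 13(1.008) + 35.45
    = 72.066 + 13.104 + 35.450 = 120.620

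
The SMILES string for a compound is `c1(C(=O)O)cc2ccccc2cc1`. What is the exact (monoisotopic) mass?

Atom tally by fragment:
  naphthalene ring system core → C:10 H:8
  (− 1 ring H displaced by substituents)
  + COOH → C:1 H:1 O:2
Element totals:
  C: 11
  H: 8
  O: 2
Molecular formula: C11H8O2.
  M = 11(12.0) + 8(1.007825) + 2(15.994915)
    = 132.000000 + 8.062600 + 31.989830 = 172.052430

172.0524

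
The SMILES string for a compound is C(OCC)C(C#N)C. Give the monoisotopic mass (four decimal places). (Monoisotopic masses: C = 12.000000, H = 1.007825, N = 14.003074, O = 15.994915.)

Atom tally by fragment:
  C2H5OCH2 → C:3 H:7 O:1
  CH(CN) → C:2 H:1 N:1
  CH3 → C:1 H:3
Element totals:
  C: 6
  H: 11
  N: 1
  O: 1
Molecular formula: C6H11NO.
  M = 6(12.0) + 11(1.007825) + 14.003074 + 15.994915
    = 72.000000 + 11.086075 + 14.003074 + 15.994915 = 113.084064

113.0841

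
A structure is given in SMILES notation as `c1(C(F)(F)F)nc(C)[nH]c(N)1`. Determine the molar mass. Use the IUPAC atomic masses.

165.12 g/mol

Atom tally by fragment:
  imidazole ring core → C:3 H:4 N:2
  (− 3 ring H displaced by substituents)
  + CF3 → C:1 F:3
  + CH3 → C:1 H:3
  + NH2 → N:1 H:2
Element totals:
  C: 5
  H: 6
  F: 3
  N: 3
Molecular formula: C5H6F3N3.
  M = 5(12.011) + 6(1.008) + 3(18.998) + 3(14.007)
    = 60.055 + 6.048 + 56.994 + 42.021 = 165.118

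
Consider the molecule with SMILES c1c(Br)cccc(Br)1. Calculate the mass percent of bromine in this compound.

67.74%

Atom tally by fragment:
  benzene ring core → C:6 H:6
  (− 2 ring H displaced by substituents)
  + Br → Br:1
  + Br → Br:1
Element totals:
  C: 6
  H: 4
  Br: 2
Molecular formula: C6H4Br2.
Molar mass = 235.906 g/mol.
Mass from Br: 2 × 79.904 = 159.808 g/mol.
%Br = 159.808 / 235.906 × 100 = 67.74%.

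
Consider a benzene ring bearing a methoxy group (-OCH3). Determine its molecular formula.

Atom tally by fragment:
  benzene ring core → C:6 H:6
  (− 1 ring H displaced by substituents)
  + OCH3 → C:1 H:3 O:1
Element totals:
  C: 7
  H: 8
  O: 1

C7H8O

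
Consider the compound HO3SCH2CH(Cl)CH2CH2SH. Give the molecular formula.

C4H9ClO3S2

Element totals:
  C: 4
  H: 9
  Cl: 1
  O: 3
  S: 2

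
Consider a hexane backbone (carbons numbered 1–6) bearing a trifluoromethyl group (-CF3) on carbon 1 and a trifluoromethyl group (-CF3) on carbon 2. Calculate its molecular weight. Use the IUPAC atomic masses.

222.17 g/mol

Atom tally by fragment:
  F3CCH2 → C:2 H:2 F:3
  CH(CF3) → C:2 H:1 F:3
  CH2 → C:1 H:2
  CH2 → C:1 H:2
  CH2 → C:1 H:2
  CH3 → C:1 H:3
Element totals:
  C: 8
  H: 12
  F: 6
Molecular formula: C8H12F6.
  M = 8(12.011) + 12(1.008) + 6(18.998)
    = 96.088 + 12.096 + 113.988 = 222.172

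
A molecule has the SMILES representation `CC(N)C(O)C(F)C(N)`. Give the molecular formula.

C5H13FN2O

Atom tally by fragment:
  CH3 → C:1 H:3
  CH(NH2) → C:1 H:3 N:1
  CH(OH) → C:1 H:2 O:1
  CH(F) → C:1 H:1 F:1
  CH2NH2 → C:1 H:4 N:1
Element totals:
  C: 5
  H: 13
  F: 1
  N: 2
  O: 1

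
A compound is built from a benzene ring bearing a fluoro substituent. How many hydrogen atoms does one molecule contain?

Atom tally by fragment:
  benzene ring core → C:6 H:6
  (− 1 ring H displaced by substituents)
  + F → F:1
Element totals:
  C: 6
  H: 5
  F: 1

5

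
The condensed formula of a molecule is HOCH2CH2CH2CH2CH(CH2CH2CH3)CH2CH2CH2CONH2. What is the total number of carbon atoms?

Element totals:
  C: 12
  H: 25
  N: 1
  O: 2

12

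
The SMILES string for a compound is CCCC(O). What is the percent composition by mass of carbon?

64.82%

Atom tally by fragment:
  CH3 → C:1 H:3
  CH2 → C:1 H:2
  CH2 → C:1 H:2
  CH2OH → C:1 H:3 O:1
Element totals:
  C: 4
  H: 10
  O: 1
Molecular formula: C4H10O.
Molar mass = 74.123 g/mol.
Mass from C: 4 × 12.011 = 48.044 g/mol.
%C = 48.044 / 74.123 × 100 = 64.82%.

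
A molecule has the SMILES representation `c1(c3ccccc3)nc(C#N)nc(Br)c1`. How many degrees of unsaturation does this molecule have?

10

Atom tally by fragment:
  pyrimidine ring core → C:4 H:4 N:2
  (− 3 ring H displaced by substituents)
  + C6H5 → C:6 H:5
  + CN → C:1 N:1
  + Br → Br:1
Element totals:
  C: 11
  H: 6
  Br: 1
  N: 3
Molecular formula: C11H6BrN3.
DoU = (2C + 2 + N − H − X) / 2 = (2·11 + 2 + 3 − 6 − 1) / 2 = 10.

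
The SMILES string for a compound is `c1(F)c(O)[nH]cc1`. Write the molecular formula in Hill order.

C4H4FNO

Atom tally by fragment:
  pyrrole ring core → C:4 H:5 N:1
  (− 2 ring H displaced by substituents)
  + F → F:1
  + OH → O:1 H:1
Element totals:
  C: 4
  H: 4
  F: 1
  N: 1
  O: 1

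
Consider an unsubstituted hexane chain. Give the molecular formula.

C6H14

Atom tally by fragment:
  CH3 → C:1 H:3
  CH2 → C:1 H:2
  CH2 → C:1 H:2
  CH2 → C:1 H:2
  CH2 → C:1 H:2
  CH3 → C:1 H:3
Element totals:
  C: 6
  H: 14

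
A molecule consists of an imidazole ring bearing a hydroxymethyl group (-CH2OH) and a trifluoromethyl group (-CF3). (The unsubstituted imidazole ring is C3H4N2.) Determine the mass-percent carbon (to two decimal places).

Atom tally by fragment:
  imidazole ring core → C:3 H:4 N:2
  (− 2 ring H displaced by substituents)
  + CH2OH → C:1 H:3 O:1
  + CF3 → C:1 F:3
Element totals:
  C: 5
  H: 5
  F: 3
  N: 2
  O: 1
Molecular formula: C5H5F3N2O.
Molar mass = 166.102 g/mol.
Mass from C: 5 × 12.011 = 60.055 g/mol.
%C = 60.055 / 166.102 × 100 = 36.16%.

36.16%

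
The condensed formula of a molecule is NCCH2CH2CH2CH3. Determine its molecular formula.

C5H9N

Atom tally by fragment:
  NCCH2 → C:2 H:2 N:1
  CH2 → C:1 H:2
  CH2 → C:1 H:2
  CH3 → C:1 H:3
Element totals:
  C: 5
  H: 9
  N: 1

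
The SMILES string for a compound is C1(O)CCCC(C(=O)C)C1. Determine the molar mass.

142.20 g/mol

Atom tally by fragment:
  cyclohexane ring core → C:6 H:12
  (− 2 ring H displaced by substituents)
  + OH → O:1 H:1
  + COCH3 → C:2 H:3 O:1
Element totals:
  C: 8
  H: 14
  O: 2
Molecular formula: C8H14O2.
  M = 8(12.011) + 14(1.008) + 2(15.999)
    = 96.088 + 14.112 + 31.998 = 142.198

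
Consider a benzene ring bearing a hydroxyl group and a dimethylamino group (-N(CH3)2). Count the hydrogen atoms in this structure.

11

Atom tally by fragment:
  benzene ring core → C:6 H:6
  (− 2 ring H displaced by substituents)
  + OH → O:1 H:1
  + N(CH3)2 → N:1 C:2 H:6
Element totals:
  C: 8
  H: 11
  N: 1
  O: 1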